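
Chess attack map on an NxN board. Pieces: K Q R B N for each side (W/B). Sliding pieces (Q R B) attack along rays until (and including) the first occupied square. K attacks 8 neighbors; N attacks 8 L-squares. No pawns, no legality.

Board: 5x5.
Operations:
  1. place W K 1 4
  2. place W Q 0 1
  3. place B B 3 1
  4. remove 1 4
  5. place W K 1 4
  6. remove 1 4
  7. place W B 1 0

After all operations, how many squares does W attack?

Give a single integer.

Answer: 14

Derivation:
Op 1: place WK@(1,4)
Op 2: place WQ@(0,1)
Op 3: place BB@(3,1)
Op 4: remove (1,4)
Op 5: place WK@(1,4)
Op 6: remove (1,4)
Op 7: place WB@(1,0)
Per-piece attacks for W:
  WQ@(0,1): attacks (0,2) (0,3) (0,4) (0,0) (1,1) (2,1) (3,1) (1,2) (2,3) (3,4) (1,0) [ray(1,0) blocked at (3,1); ray(1,-1) blocked at (1,0)]
  WB@(1,0): attacks (2,1) (3,2) (4,3) (0,1) [ray(-1,1) blocked at (0,1)]
Union (14 distinct): (0,0) (0,1) (0,2) (0,3) (0,4) (1,0) (1,1) (1,2) (2,1) (2,3) (3,1) (3,2) (3,4) (4,3)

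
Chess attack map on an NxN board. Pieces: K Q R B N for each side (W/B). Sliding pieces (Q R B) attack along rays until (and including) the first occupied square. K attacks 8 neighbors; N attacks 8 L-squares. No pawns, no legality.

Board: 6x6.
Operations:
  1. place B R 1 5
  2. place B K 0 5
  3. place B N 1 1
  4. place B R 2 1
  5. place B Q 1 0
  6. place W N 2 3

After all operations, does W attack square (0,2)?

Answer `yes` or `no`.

Answer: yes

Derivation:
Op 1: place BR@(1,5)
Op 2: place BK@(0,5)
Op 3: place BN@(1,1)
Op 4: place BR@(2,1)
Op 5: place BQ@(1,0)
Op 6: place WN@(2,3)
Per-piece attacks for W:
  WN@(2,3): attacks (3,5) (4,4) (1,5) (0,4) (3,1) (4,2) (1,1) (0,2)
W attacks (0,2): yes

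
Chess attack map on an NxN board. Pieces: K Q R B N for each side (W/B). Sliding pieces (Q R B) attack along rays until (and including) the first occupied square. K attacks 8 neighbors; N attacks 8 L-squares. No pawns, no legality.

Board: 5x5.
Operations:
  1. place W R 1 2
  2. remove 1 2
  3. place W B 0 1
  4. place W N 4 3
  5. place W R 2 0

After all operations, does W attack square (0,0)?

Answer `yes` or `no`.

Answer: yes

Derivation:
Op 1: place WR@(1,2)
Op 2: remove (1,2)
Op 3: place WB@(0,1)
Op 4: place WN@(4,3)
Op 5: place WR@(2,0)
Per-piece attacks for W:
  WB@(0,1): attacks (1,2) (2,3) (3,4) (1,0)
  WR@(2,0): attacks (2,1) (2,2) (2,3) (2,4) (3,0) (4,0) (1,0) (0,0)
  WN@(4,3): attacks (2,4) (3,1) (2,2)
W attacks (0,0): yes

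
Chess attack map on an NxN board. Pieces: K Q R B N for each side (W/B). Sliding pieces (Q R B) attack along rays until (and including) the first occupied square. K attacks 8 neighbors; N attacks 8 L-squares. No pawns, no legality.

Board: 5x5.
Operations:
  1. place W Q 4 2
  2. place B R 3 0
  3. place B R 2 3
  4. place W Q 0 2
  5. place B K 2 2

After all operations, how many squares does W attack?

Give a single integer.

Op 1: place WQ@(4,2)
Op 2: place BR@(3,0)
Op 3: place BR@(2,3)
Op 4: place WQ@(0,2)
Op 5: place BK@(2,2)
Per-piece attacks for W:
  WQ@(0,2): attacks (0,3) (0,4) (0,1) (0,0) (1,2) (2,2) (1,3) (2,4) (1,1) (2,0) [ray(1,0) blocked at (2,2)]
  WQ@(4,2): attacks (4,3) (4,4) (4,1) (4,0) (3,2) (2,2) (3,3) (2,4) (3,1) (2,0) [ray(-1,0) blocked at (2,2)]
Union (17 distinct): (0,0) (0,1) (0,3) (0,4) (1,1) (1,2) (1,3) (2,0) (2,2) (2,4) (3,1) (3,2) (3,3) (4,0) (4,1) (4,3) (4,4)

Answer: 17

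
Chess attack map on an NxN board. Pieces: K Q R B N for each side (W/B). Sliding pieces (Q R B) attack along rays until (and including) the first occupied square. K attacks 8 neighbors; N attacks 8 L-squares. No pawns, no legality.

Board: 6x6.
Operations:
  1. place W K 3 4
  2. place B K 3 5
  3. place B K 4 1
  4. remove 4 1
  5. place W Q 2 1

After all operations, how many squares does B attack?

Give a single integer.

Answer: 5

Derivation:
Op 1: place WK@(3,4)
Op 2: place BK@(3,5)
Op 3: place BK@(4,1)
Op 4: remove (4,1)
Op 5: place WQ@(2,1)
Per-piece attacks for B:
  BK@(3,5): attacks (3,4) (4,5) (2,5) (4,4) (2,4)
Union (5 distinct): (2,4) (2,5) (3,4) (4,4) (4,5)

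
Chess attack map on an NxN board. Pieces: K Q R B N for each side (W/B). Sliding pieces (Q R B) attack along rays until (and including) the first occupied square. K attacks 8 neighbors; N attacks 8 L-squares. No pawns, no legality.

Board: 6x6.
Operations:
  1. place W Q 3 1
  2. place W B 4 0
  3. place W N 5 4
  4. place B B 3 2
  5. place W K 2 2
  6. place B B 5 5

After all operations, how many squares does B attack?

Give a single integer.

Op 1: place WQ@(3,1)
Op 2: place WB@(4,0)
Op 3: place WN@(5,4)
Op 4: place BB@(3,2)
Op 5: place WK@(2,2)
Op 6: place BB@(5,5)
Per-piece attacks for B:
  BB@(3,2): attacks (4,3) (5,4) (4,1) (5,0) (2,3) (1,4) (0,5) (2,1) (1,0) [ray(1,1) blocked at (5,4)]
  BB@(5,5): attacks (4,4) (3,3) (2,2) [ray(-1,-1) blocked at (2,2)]
Union (12 distinct): (0,5) (1,0) (1,4) (2,1) (2,2) (2,3) (3,3) (4,1) (4,3) (4,4) (5,0) (5,4)

Answer: 12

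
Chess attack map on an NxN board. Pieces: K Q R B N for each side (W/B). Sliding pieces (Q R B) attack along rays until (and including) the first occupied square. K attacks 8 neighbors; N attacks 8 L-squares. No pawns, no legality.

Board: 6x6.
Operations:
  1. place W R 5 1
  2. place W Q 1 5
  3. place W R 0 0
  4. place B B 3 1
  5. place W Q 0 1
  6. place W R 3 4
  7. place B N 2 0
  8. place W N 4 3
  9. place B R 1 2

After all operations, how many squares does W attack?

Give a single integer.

Op 1: place WR@(5,1)
Op 2: place WQ@(1,5)
Op 3: place WR@(0,0)
Op 4: place BB@(3,1)
Op 5: place WQ@(0,1)
Op 6: place WR@(3,4)
Op 7: place BN@(2,0)
Op 8: place WN@(4,3)
Op 9: place BR@(1,2)
Per-piece attacks for W:
  WR@(0,0): attacks (0,1) (1,0) (2,0) [ray(0,1) blocked at (0,1); ray(1,0) blocked at (2,0)]
  WQ@(0,1): attacks (0,2) (0,3) (0,4) (0,5) (0,0) (1,1) (2,1) (3,1) (1,2) (1,0) [ray(0,-1) blocked at (0,0); ray(1,0) blocked at (3,1); ray(1,1) blocked at (1,2)]
  WQ@(1,5): attacks (1,4) (1,3) (1,2) (2,5) (3,5) (4,5) (5,5) (0,5) (2,4) (3,3) (4,2) (5,1) (0,4) [ray(0,-1) blocked at (1,2); ray(1,-1) blocked at (5,1)]
  WR@(3,4): attacks (3,5) (3,3) (3,2) (3,1) (4,4) (5,4) (2,4) (1,4) (0,4) [ray(0,-1) blocked at (3,1)]
  WN@(4,3): attacks (5,5) (3,5) (2,4) (5,1) (3,1) (2,2)
  WR@(5,1): attacks (5,2) (5,3) (5,4) (5,5) (5,0) (4,1) (3,1) [ray(-1,0) blocked at (3,1)]
Union (30 distinct): (0,0) (0,1) (0,2) (0,3) (0,4) (0,5) (1,0) (1,1) (1,2) (1,3) (1,4) (2,0) (2,1) (2,2) (2,4) (2,5) (3,1) (3,2) (3,3) (3,5) (4,1) (4,2) (4,4) (4,5) (5,0) (5,1) (5,2) (5,3) (5,4) (5,5)

Answer: 30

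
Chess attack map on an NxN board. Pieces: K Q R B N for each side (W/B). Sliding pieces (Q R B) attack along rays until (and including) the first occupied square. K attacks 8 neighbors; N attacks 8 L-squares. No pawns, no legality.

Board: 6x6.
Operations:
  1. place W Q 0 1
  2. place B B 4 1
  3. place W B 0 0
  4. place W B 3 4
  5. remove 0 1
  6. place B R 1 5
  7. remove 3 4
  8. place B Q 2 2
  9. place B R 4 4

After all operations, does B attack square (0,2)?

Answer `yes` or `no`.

Answer: yes

Derivation:
Op 1: place WQ@(0,1)
Op 2: place BB@(4,1)
Op 3: place WB@(0,0)
Op 4: place WB@(3,4)
Op 5: remove (0,1)
Op 6: place BR@(1,5)
Op 7: remove (3,4)
Op 8: place BQ@(2,2)
Op 9: place BR@(4,4)
Per-piece attacks for B:
  BR@(1,5): attacks (1,4) (1,3) (1,2) (1,1) (1,0) (2,5) (3,5) (4,5) (5,5) (0,5)
  BQ@(2,2): attacks (2,3) (2,4) (2,5) (2,1) (2,0) (3,2) (4,2) (5,2) (1,2) (0,2) (3,3) (4,4) (3,1) (4,0) (1,3) (0,4) (1,1) (0,0) [ray(1,1) blocked at (4,4); ray(-1,-1) blocked at (0,0)]
  BB@(4,1): attacks (5,2) (5,0) (3,2) (2,3) (1,4) (0,5) (3,0)
  BR@(4,4): attacks (4,5) (4,3) (4,2) (4,1) (5,4) (3,4) (2,4) (1,4) (0,4) [ray(0,-1) blocked at (4,1)]
B attacks (0,2): yes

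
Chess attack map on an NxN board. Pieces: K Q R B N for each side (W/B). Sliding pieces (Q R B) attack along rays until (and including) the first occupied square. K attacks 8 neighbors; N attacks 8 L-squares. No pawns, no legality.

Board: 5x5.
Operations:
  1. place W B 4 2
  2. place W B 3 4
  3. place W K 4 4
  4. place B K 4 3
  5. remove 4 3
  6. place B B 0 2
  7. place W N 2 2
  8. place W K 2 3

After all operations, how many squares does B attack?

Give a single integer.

Answer: 4

Derivation:
Op 1: place WB@(4,2)
Op 2: place WB@(3,4)
Op 3: place WK@(4,4)
Op 4: place BK@(4,3)
Op 5: remove (4,3)
Op 6: place BB@(0,2)
Op 7: place WN@(2,2)
Op 8: place WK@(2,3)
Per-piece attacks for B:
  BB@(0,2): attacks (1,3) (2,4) (1,1) (2,0)
Union (4 distinct): (1,1) (1,3) (2,0) (2,4)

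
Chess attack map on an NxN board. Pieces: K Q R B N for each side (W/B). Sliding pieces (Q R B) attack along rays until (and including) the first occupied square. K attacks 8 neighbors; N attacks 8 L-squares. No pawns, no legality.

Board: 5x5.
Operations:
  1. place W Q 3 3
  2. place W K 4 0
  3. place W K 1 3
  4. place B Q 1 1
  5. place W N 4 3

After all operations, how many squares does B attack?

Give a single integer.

Answer: 12

Derivation:
Op 1: place WQ@(3,3)
Op 2: place WK@(4,0)
Op 3: place WK@(1,3)
Op 4: place BQ@(1,1)
Op 5: place WN@(4,3)
Per-piece attacks for B:
  BQ@(1,1): attacks (1,2) (1,3) (1,0) (2,1) (3,1) (4,1) (0,1) (2,2) (3,3) (2,0) (0,2) (0,0) [ray(0,1) blocked at (1,3); ray(1,1) blocked at (3,3)]
Union (12 distinct): (0,0) (0,1) (0,2) (1,0) (1,2) (1,3) (2,0) (2,1) (2,2) (3,1) (3,3) (4,1)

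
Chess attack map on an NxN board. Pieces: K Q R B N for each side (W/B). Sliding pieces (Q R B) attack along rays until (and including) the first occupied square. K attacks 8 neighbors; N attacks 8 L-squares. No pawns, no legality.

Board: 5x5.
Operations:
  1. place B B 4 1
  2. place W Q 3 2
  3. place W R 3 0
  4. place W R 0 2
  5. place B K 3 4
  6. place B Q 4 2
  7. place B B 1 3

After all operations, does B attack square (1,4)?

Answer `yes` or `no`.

Op 1: place BB@(4,1)
Op 2: place WQ@(3,2)
Op 3: place WR@(3,0)
Op 4: place WR@(0,2)
Op 5: place BK@(3,4)
Op 6: place BQ@(4,2)
Op 7: place BB@(1,3)
Per-piece attacks for B:
  BB@(1,3): attacks (2,4) (2,2) (3,1) (4,0) (0,4) (0,2) [ray(-1,-1) blocked at (0,2)]
  BK@(3,4): attacks (3,3) (4,4) (2,4) (4,3) (2,3)
  BB@(4,1): attacks (3,2) (3,0) [ray(-1,1) blocked at (3,2); ray(-1,-1) blocked at (3,0)]
  BQ@(4,2): attacks (4,3) (4,4) (4,1) (3,2) (3,3) (2,4) (3,1) (2,0) [ray(0,-1) blocked at (4,1); ray(-1,0) blocked at (3,2)]
B attacks (1,4): no

Answer: no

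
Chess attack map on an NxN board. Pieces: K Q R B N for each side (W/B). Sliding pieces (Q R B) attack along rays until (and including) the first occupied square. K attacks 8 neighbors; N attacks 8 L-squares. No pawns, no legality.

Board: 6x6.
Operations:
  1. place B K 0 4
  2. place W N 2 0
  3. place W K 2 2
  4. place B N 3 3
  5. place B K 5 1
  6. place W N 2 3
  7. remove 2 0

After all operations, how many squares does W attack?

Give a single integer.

Op 1: place BK@(0,4)
Op 2: place WN@(2,0)
Op 3: place WK@(2,2)
Op 4: place BN@(3,3)
Op 5: place BK@(5,1)
Op 6: place WN@(2,3)
Op 7: remove (2,0)
Per-piece attacks for W:
  WK@(2,2): attacks (2,3) (2,1) (3,2) (1,2) (3,3) (3,1) (1,3) (1,1)
  WN@(2,3): attacks (3,5) (4,4) (1,5) (0,4) (3,1) (4,2) (1,1) (0,2)
Union (14 distinct): (0,2) (0,4) (1,1) (1,2) (1,3) (1,5) (2,1) (2,3) (3,1) (3,2) (3,3) (3,5) (4,2) (4,4)

Answer: 14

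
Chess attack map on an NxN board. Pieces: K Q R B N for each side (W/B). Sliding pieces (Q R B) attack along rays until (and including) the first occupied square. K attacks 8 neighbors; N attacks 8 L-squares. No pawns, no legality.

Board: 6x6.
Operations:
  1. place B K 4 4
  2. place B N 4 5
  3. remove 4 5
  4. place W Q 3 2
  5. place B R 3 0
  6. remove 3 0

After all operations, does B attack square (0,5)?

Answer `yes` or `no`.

Op 1: place BK@(4,4)
Op 2: place BN@(4,5)
Op 3: remove (4,5)
Op 4: place WQ@(3,2)
Op 5: place BR@(3,0)
Op 6: remove (3,0)
Per-piece attacks for B:
  BK@(4,4): attacks (4,5) (4,3) (5,4) (3,4) (5,5) (5,3) (3,5) (3,3)
B attacks (0,5): no

Answer: no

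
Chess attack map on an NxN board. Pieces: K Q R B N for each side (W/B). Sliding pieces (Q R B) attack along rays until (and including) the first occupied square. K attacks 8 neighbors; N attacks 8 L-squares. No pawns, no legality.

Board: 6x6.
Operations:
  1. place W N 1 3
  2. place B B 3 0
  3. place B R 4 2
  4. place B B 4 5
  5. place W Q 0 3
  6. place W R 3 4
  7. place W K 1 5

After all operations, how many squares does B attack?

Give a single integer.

Answer: 14

Derivation:
Op 1: place WN@(1,3)
Op 2: place BB@(3,0)
Op 3: place BR@(4,2)
Op 4: place BB@(4,5)
Op 5: place WQ@(0,3)
Op 6: place WR@(3,4)
Op 7: place WK@(1,5)
Per-piece attacks for B:
  BB@(3,0): attacks (4,1) (5,2) (2,1) (1,2) (0,3) [ray(-1,1) blocked at (0,3)]
  BR@(4,2): attacks (4,3) (4,4) (4,5) (4,1) (4,0) (5,2) (3,2) (2,2) (1,2) (0,2) [ray(0,1) blocked at (4,5)]
  BB@(4,5): attacks (5,4) (3,4) [ray(-1,-1) blocked at (3,4)]
Union (14 distinct): (0,2) (0,3) (1,2) (2,1) (2,2) (3,2) (3,4) (4,0) (4,1) (4,3) (4,4) (4,5) (5,2) (5,4)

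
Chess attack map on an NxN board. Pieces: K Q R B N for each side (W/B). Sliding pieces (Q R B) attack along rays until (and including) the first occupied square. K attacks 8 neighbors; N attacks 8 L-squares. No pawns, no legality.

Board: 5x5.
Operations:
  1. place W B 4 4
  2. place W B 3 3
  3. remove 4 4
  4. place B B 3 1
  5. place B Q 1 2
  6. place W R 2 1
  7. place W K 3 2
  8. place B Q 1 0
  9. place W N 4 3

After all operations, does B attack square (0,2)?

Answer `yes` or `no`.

Answer: yes

Derivation:
Op 1: place WB@(4,4)
Op 2: place WB@(3,3)
Op 3: remove (4,4)
Op 4: place BB@(3,1)
Op 5: place BQ@(1,2)
Op 6: place WR@(2,1)
Op 7: place WK@(3,2)
Op 8: place BQ@(1,0)
Op 9: place WN@(4,3)
Per-piece attacks for B:
  BQ@(1,0): attacks (1,1) (1,2) (2,0) (3,0) (4,0) (0,0) (2,1) (0,1) [ray(0,1) blocked at (1,2); ray(1,1) blocked at (2,1)]
  BQ@(1,2): attacks (1,3) (1,4) (1,1) (1,0) (2,2) (3,2) (0,2) (2,3) (3,4) (2,1) (0,3) (0,1) [ray(0,-1) blocked at (1,0); ray(1,0) blocked at (3,2); ray(1,-1) blocked at (2,1)]
  BB@(3,1): attacks (4,2) (4,0) (2,2) (1,3) (0,4) (2,0)
B attacks (0,2): yes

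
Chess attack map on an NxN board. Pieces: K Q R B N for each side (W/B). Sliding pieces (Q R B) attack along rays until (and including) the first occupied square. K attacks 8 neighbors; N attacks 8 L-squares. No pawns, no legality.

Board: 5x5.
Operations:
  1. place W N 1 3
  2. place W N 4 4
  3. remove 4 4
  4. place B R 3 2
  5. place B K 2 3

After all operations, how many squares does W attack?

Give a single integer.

Answer: 4

Derivation:
Op 1: place WN@(1,3)
Op 2: place WN@(4,4)
Op 3: remove (4,4)
Op 4: place BR@(3,2)
Op 5: place BK@(2,3)
Per-piece attacks for W:
  WN@(1,3): attacks (3,4) (2,1) (3,2) (0,1)
Union (4 distinct): (0,1) (2,1) (3,2) (3,4)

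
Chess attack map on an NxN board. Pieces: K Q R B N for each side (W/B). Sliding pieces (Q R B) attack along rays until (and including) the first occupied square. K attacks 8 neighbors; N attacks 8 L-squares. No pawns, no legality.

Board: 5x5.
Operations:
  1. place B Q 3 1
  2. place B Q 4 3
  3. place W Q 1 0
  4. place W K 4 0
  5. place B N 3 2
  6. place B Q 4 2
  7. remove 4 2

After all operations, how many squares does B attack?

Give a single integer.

Answer: 18

Derivation:
Op 1: place BQ@(3,1)
Op 2: place BQ@(4,3)
Op 3: place WQ@(1,0)
Op 4: place WK@(4,0)
Op 5: place BN@(3,2)
Op 6: place BQ@(4,2)
Op 7: remove (4,2)
Per-piece attacks for B:
  BQ@(3,1): attacks (3,2) (3,0) (4,1) (2,1) (1,1) (0,1) (4,2) (4,0) (2,2) (1,3) (0,4) (2,0) [ray(0,1) blocked at (3,2); ray(1,-1) blocked at (4,0)]
  BN@(3,2): attacks (4,4) (2,4) (1,3) (4,0) (2,0) (1,1)
  BQ@(4,3): attacks (4,4) (4,2) (4,1) (4,0) (3,3) (2,3) (1,3) (0,3) (3,4) (3,2) [ray(0,-1) blocked at (4,0); ray(-1,-1) blocked at (3,2)]
Union (18 distinct): (0,1) (0,3) (0,4) (1,1) (1,3) (2,0) (2,1) (2,2) (2,3) (2,4) (3,0) (3,2) (3,3) (3,4) (4,0) (4,1) (4,2) (4,4)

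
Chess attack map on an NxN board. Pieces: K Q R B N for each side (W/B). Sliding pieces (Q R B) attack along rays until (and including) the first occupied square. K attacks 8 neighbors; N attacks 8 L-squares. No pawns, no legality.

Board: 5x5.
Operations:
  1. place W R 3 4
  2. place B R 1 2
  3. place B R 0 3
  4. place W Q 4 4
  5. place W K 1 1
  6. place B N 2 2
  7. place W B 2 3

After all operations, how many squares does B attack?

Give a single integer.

Answer: 15

Derivation:
Op 1: place WR@(3,4)
Op 2: place BR@(1,2)
Op 3: place BR@(0,3)
Op 4: place WQ@(4,4)
Op 5: place WK@(1,1)
Op 6: place BN@(2,2)
Op 7: place WB@(2,3)
Per-piece attacks for B:
  BR@(0,3): attacks (0,4) (0,2) (0,1) (0,0) (1,3) (2,3) [ray(1,0) blocked at (2,3)]
  BR@(1,2): attacks (1,3) (1,4) (1,1) (2,2) (0,2) [ray(0,-1) blocked at (1,1); ray(1,0) blocked at (2,2)]
  BN@(2,2): attacks (3,4) (4,3) (1,4) (0,3) (3,0) (4,1) (1,0) (0,1)
Union (15 distinct): (0,0) (0,1) (0,2) (0,3) (0,4) (1,0) (1,1) (1,3) (1,4) (2,2) (2,3) (3,0) (3,4) (4,1) (4,3)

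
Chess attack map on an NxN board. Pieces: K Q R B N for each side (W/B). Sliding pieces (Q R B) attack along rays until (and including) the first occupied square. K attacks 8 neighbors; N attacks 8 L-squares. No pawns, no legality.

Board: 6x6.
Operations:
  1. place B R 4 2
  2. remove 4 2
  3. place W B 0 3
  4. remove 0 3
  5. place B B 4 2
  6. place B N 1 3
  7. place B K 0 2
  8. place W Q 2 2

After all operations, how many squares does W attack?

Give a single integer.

Answer: 17

Derivation:
Op 1: place BR@(4,2)
Op 2: remove (4,2)
Op 3: place WB@(0,3)
Op 4: remove (0,3)
Op 5: place BB@(4,2)
Op 6: place BN@(1,3)
Op 7: place BK@(0,2)
Op 8: place WQ@(2,2)
Per-piece attacks for W:
  WQ@(2,2): attacks (2,3) (2,4) (2,5) (2,1) (2,0) (3,2) (4,2) (1,2) (0,2) (3,3) (4,4) (5,5) (3,1) (4,0) (1,3) (1,1) (0,0) [ray(1,0) blocked at (4,2); ray(-1,0) blocked at (0,2); ray(-1,1) blocked at (1,3)]
Union (17 distinct): (0,0) (0,2) (1,1) (1,2) (1,3) (2,0) (2,1) (2,3) (2,4) (2,5) (3,1) (3,2) (3,3) (4,0) (4,2) (4,4) (5,5)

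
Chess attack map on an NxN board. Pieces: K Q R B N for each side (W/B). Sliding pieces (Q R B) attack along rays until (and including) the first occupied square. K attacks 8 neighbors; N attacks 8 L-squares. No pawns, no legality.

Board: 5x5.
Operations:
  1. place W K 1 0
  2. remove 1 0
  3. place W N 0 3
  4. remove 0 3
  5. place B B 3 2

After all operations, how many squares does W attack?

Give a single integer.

Op 1: place WK@(1,0)
Op 2: remove (1,0)
Op 3: place WN@(0,3)
Op 4: remove (0,3)
Op 5: place BB@(3,2)
Per-piece attacks for W:
Union (0 distinct): (none)

Answer: 0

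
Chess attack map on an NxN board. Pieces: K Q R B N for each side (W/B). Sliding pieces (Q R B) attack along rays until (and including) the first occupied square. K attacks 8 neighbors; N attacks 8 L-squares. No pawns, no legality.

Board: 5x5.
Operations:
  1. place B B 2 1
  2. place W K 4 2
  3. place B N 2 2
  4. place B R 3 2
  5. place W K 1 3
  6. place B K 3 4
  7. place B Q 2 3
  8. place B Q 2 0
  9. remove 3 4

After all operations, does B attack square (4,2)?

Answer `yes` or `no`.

Op 1: place BB@(2,1)
Op 2: place WK@(4,2)
Op 3: place BN@(2,2)
Op 4: place BR@(3,2)
Op 5: place WK@(1,3)
Op 6: place BK@(3,4)
Op 7: place BQ@(2,3)
Op 8: place BQ@(2,0)
Op 9: remove (3,4)
Per-piece attacks for B:
  BQ@(2,0): attacks (2,1) (3,0) (4,0) (1,0) (0,0) (3,1) (4,2) (1,1) (0,2) [ray(0,1) blocked at (2,1); ray(1,1) blocked at (4,2)]
  BB@(2,1): attacks (3,2) (3,0) (1,2) (0,3) (1,0) [ray(1,1) blocked at (3,2)]
  BN@(2,2): attacks (3,4) (4,3) (1,4) (0,3) (3,0) (4,1) (1,0) (0,1)
  BQ@(2,3): attacks (2,4) (2,2) (3,3) (4,3) (1,3) (3,4) (3,2) (1,4) (1,2) (0,1) [ray(0,-1) blocked at (2,2); ray(-1,0) blocked at (1,3); ray(1,-1) blocked at (3,2)]
  BR@(3,2): attacks (3,3) (3,4) (3,1) (3,0) (4,2) (2,2) [ray(1,0) blocked at (4,2); ray(-1,0) blocked at (2,2)]
B attacks (4,2): yes

Answer: yes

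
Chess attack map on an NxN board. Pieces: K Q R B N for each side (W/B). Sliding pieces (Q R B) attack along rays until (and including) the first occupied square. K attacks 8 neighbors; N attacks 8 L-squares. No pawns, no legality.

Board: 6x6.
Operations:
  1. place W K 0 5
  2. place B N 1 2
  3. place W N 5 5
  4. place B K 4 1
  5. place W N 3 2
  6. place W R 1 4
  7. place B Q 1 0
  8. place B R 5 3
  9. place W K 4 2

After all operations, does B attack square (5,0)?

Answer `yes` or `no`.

Answer: yes

Derivation:
Op 1: place WK@(0,5)
Op 2: place BN@(1,2)
Op 3: place WN@(5,5)
Op 4: place BK@(4,1)
Op 5: place WN@(3,2)
Op 6: place WR@(1,4)
Op 7: place BQ@(1,0)
Op 8: place BR@(5,3)
Op 9: place WK@(4,2)
Per-piece attacks for B:
  BQ@(1,0): attacks (1,1) (1,2) (2,0) (3,0) (4,0) (5,0) (0,0) (2,1) (3,2) (0,1) [ray(0,1) blocked at (1,2); ray(1,1) blocked at (3,2)]
  BN@(1,2): attacks (2,4) (3,3) (0,4) (2,0) (3,1) (0,0)
  BK@(4,1): attacks (4,2) (4,0) (5,1) (3,1) (5,2) (5,0) (3,2) (3,0)
  BR@(5,3): attacks (5,4) (5,5) (5,2) (5,1) (5,0) (4,3) (3,3) (2,3) (1,3) (0,3) [ray(0,1) blocked at (5,5)]
B attacks (5,0): yes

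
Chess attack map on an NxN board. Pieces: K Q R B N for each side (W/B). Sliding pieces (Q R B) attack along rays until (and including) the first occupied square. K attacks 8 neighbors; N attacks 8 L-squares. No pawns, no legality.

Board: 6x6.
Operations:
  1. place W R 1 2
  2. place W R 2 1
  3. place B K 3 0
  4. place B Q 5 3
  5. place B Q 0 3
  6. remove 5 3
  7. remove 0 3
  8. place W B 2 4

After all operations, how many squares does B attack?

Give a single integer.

Op 1: place WR@(1,2)
Op 2: place WR@(2,1)
Op 3: place BK@(3,0)
Op 4: place BQ@(5,3)
Op 5: place BQ@(0,3)
Op 6: remove (5,3)
Op 7: remove (0,3)
Op 8: place WB@(2,4)
Per-piece attacks for B:
  BK@(3,0): attacks (3,1) (4,0) (2,0) (4,1) (2,1)
Union (5 distinct): (2,0) (2,1) (3,1) (4,0) (4,1)

Answer: 5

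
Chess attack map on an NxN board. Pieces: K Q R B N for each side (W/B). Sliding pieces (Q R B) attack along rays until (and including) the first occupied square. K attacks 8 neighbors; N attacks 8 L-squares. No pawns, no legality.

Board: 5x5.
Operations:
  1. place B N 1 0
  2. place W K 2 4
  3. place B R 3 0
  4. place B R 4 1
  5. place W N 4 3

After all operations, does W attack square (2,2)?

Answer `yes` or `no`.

Op 1: place BN@(1,0)
Op 2: place WK@(2,4)
Op 3: place BR@(3,0)
Op 4: place BR@(4,1)
Op 5: place WN@(4,3)
Per-piece attacks for W:
  WK@(2,4): attacks (2,3) (3,4) (1,4) (3,3) (1,3)
  WN@(4,3): attacks (2,4) (3,1) (2,2)
W attacks (2,2): yes

Answer: yes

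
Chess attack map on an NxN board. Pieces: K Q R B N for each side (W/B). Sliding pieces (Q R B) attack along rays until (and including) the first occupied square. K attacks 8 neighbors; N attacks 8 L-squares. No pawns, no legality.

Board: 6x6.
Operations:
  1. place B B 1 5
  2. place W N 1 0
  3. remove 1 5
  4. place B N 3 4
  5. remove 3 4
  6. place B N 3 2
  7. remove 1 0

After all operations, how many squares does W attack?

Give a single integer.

Answer: 0

Derivation:
Op 1: place BB@(1,5)
Op 2: place WN@(1,0)
Op 3: remove (1,5)
Op 4: place BN@(3,4)
Op 5: remove (3,4)
Op 6: place BN@(3,2)
Op 7: remove (1,0)
Per-piece attacks for W:
Union (0 distinct): (none)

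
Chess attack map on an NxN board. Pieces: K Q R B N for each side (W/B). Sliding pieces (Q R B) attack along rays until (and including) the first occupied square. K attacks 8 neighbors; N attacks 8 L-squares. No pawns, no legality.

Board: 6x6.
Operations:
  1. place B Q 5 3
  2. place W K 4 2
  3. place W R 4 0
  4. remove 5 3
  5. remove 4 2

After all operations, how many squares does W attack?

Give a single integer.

Answer: 10

Derivation:
Op 1: place BQ@(5,3)
Op 2: place WK@(4,2)
Op 3: place WR@(4,0)
Op 4: remove (5,3)
Op 5: remove (4,2)
Per-piece attacks for W:
  WR@(4,0): attacks (4,1) (4,2) (4,3) (4,4) (4,5) (5,0) (3,0) (2,0) (1,0) (0,0)
Union (10 distinct): (0,0) (1,0) (2,0) (3,0) (4,1) (4,2) (4,3) (4,4) (4,5) (5,0)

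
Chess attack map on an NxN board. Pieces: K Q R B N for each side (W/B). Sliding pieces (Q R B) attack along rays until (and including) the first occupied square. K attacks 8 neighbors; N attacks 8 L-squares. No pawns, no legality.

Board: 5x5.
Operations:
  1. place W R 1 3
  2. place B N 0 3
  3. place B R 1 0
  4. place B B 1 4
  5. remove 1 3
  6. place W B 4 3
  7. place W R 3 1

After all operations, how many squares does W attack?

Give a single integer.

Op 1: place WR@(1,3)
Op 2: place BN@(0,3)
Op 3: place BR@(1,0)
Op 4: place BB@(1,4)
Op 5: remove (1,3)
Op 6: place WB@(4,3)
Op 7: place WR@(3,1)
Per-piece attacks for W:
  WR@(3,1): attacks (3,2) (3,3) (3,4) (3,0) (4,1) (2,1) (1,1) (0,1)
  WB@(4,3): attacks (3,4) (3,2) (2,1) (1,0) [ray(-1,-1) blocked at (1,0)]
Union (9 distinct): (0,1) (1,0) (1,1) (2,1) (3,0) (3,2) (3,3) (3,4) (4,1)

Answer: 9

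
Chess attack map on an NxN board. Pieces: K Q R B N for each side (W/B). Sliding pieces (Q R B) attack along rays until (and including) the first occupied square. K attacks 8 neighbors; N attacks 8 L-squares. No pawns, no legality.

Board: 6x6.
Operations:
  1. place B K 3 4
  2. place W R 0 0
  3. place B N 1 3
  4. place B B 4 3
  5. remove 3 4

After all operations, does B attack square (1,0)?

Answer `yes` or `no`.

Answer: yes

Derivation:
Op 1: place BK@(3,4)
Op 2: place WR@(0,0)
Op 3: place BN@(1,3)
Op 4: place BB@(4,3)
Op 5: remove (3,4)
Per-piece attacks for B:
  BN@(1,3): attacks (2,5) (3,4) (0,5) (2,1) (3,2) (0,1)
  BB@(4,3): attacks (5,4) (5,2) (3,4) (2,5) (3,2) (2,1) (1,0)
B attacks (1,0): yes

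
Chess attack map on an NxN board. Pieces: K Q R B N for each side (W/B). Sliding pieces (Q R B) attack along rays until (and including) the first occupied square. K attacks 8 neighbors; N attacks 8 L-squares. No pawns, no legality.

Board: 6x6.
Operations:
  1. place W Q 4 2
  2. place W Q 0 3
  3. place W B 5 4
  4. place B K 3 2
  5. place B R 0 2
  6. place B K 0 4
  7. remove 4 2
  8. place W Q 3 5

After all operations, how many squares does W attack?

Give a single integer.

Answer: 20

Derivation:
Op 1: place WQ@(4,2)
Op 2: place WQ@(0,3)
Op 3: place WB@(5,4)
Op 4: place BK@(3,2)
Op 5: place BR@(0,2)
Op 6: place BK@(0,4)
Op 7: remove (4,2)
Op 8: place WQ@(3,5)
Per-piece attacks for W:
  WQ@(0,3): attacks (0,4) (0,2) (1,3) (2,3) (3,3) (4,3) (5,3) (1,4) (2,5) (1,2) (2,1) (3,0) [ray(0,1) blocked at (0,4); ray(0,-1) blocked at (0,2)]
  WQ@(3,5): attacks (3,4) (3,3) (3,2) (4,5) (5,5) (2,5) (1,5) (0,5) (4,4) (5,3) (2,4) (1,3) (0,2) [ray(0,-1) blocked at (3,2); ray(-1,-1) blocked at (0,2)]
  WB@(5,4): attacks (4,5) (4,3) (3,2) [ray(-1,-1) blocked at (3,2)]
Union (20 distinct): (0,2) (0,4) (0,5) (1,2) (1,3) (1,4) (1,5) (2,1) (2,3) (2,4) (2,5) (3,0) (3,2) (3,3) (3,4) (4,3) (4,4) (4,5) (5,3) (5,5)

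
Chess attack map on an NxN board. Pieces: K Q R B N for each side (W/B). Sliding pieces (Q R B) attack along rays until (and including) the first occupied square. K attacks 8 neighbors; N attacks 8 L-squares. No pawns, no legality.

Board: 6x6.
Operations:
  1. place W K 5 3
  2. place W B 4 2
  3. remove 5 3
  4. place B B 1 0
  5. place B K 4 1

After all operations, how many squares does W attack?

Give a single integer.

Answer: 7

Derivation:
Op 1: place WK@(5,3)
Op 2: place WB@(4,2)
Op 3: remove (5,3)
Op 4: place BB@(1,0)
Op 5: place BK@(4,1)
Per-piece attacks for W:
  WB@(4,2): attacks (5,3) (5,1) (3,3) (2,4) (1,5) (3,1) (2,0)
Union (7 distinct): (1,5) (2,0) (2,4) (3,1) (3,3) (5,1) (5,3)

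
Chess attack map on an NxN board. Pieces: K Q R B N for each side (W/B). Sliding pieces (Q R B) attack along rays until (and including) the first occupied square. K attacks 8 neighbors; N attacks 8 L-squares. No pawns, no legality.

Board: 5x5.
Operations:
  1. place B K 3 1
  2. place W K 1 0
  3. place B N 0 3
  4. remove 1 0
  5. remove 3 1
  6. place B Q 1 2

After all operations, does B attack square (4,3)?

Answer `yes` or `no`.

Answer: no

Derivation:
Op 1: place BK@(3,1)
Op 2: place WK@(1,0)
Op 3: place BN@(0,3)
Op 4: remove (1,0)
Op 5: remove (3,1)
Op 6: place BQ@(1,2)
Per-piece attacks for B:
  BN@(0,3): attacks (2,4) (1,1) (2,2)
  BQ@(1,2): attacks (1,3) (1,4) (1,1) (1,0) (2,2) (3,2) (4,2) (0,2) (2,3) (3,4) (2,1) (3,0) (0,3) (0,1) [ray(-1,1) blocked at (0,3)]
B attacks (4,3): no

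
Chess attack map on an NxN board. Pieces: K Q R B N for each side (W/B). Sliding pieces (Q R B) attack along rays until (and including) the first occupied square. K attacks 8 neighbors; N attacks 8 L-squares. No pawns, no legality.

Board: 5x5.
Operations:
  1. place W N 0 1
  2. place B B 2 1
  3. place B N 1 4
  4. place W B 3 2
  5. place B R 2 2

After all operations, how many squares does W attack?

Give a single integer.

Answer: 8

Derivation:
Op 1: place WN@(0,1)
Op 2: place BB@(2,1)
Op 3: place BN@(1,4)
Op 4: place WB@(3,2)
Op 5: place BR@(2,2)
Per-piece attacks for W:
  WN@(0,1): attacks (1,3) (2,2) (2,0)
  WB@(3,2): attacks (4,3) (4,1) (2,3) (1,4) (2,1) [ray(-1,1) blocked at (1,4); ray(-1,-1) blocked at (2,1)]
Union (8 distinct): (1,3) (1,4) (2,0) (2,1) (2,2) (2,3) (4,1) (4,3)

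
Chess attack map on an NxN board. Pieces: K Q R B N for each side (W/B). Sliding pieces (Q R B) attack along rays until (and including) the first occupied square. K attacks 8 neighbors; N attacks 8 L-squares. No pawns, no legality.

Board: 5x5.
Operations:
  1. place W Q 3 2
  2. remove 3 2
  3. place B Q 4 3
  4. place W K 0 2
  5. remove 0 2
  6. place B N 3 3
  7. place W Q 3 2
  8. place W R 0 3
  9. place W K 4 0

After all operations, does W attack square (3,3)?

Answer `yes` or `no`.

Op 1: place WQ@(3,2)
Op 2: remove (3,2)
Op 3: place BQ@(4,3)
Op 4: place WK@(0,2)
Op 5: remove (0,2)
Op 6: place BN@(3,3)
Op 7: place WQ@(3,2)
Op 8: place WR@(0,3)
Op 9: place WK@(4,0)
Per-piece attacks for W:
  WR@(0,3): attacks (0,4) (0,2) (0,1) (0,0) (1,3) (2,3) (3,3) [ray(1,0) blocked at (3,3)]
  WQ@(3,2): attacks (3,3) (3,1) (3,0) (4,2) (2,2) (1,2) (0,2) (4,3) (4,1) (2,3) (1,4) (2,1) (1,0) [ray(0,1) blocked at (3,3); ray(1,1) blocked at (4,3)]
  WK@(4,0): attacks (4,1) (3,0) (3,1)
W attacks (3,3): yes

Answer: yes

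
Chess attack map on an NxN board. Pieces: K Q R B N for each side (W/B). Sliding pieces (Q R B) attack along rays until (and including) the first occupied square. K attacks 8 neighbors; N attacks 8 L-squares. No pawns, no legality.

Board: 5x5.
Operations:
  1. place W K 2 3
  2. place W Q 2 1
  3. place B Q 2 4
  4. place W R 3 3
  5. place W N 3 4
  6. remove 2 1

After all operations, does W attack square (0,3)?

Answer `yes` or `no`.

Op 1: place WK@(2,3)
Op 2: place WQ@(2,1)
Op 3: place BQ@(2,4)
Op 4: place WR@(3,3)
Op 5: place WN@(3,4)
Op 6: remove (2,1)
Per-piece attacks for W:
  WK@(2,3): attacks (2,4) (2,2) (3,3) (1,3) (3,4) (3,2) (1,4) (1,2)
  WR@(3,3): attacks (3,4) (3,2) (3,1) (3,0) (4,3) (2,3) [ray(0,1) blocked at (3,4); ray(-1,0) blocked at (2,3)]
  WN@(3,4): attacks (4,2) (2,2) (1,3)
W attacks (0,3): no

Answer: no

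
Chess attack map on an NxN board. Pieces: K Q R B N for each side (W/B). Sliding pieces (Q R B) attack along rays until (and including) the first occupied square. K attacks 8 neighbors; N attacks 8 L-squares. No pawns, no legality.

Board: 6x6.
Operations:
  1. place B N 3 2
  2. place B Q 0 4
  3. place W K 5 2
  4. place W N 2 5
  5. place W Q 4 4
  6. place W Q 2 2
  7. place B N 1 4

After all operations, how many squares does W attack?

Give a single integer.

Op 1: place BN@(3,2)
Op 2: place BQ@(0,4)
Op 3: place WK@(5,2)
Op 4: place WN@(2,5)
Op 5: place WQ@(4,4)
Op 6: place WQ@(2,2)
Op 7: place BN@(1,4)
Per-piece attacks for W:
  WQ@(2,2): attacks (2,3) (2,4) (2,5) (2,1) (2,0) (3,2) (1,2) (0,2) (3,3) (4,4) (3,1) (4,0) (1,3) (0,4) (1,1) (0,0) [ray(0,1) blocked at (2,5); ray(1,0) blocked at (3,2); ray(1,1) blocked at (4,4); ray(-1,1) blocked at (0,4)]
  WN@(2,5): attacks (3,3) (4,4) (1,3) (0,4)
  WQ@(4,4): attacks (4,5) (4,3) (4,2) (4,1) (4,0) (5,4) (3,4) (2,4) (1,4) (5,5) (5,3) (3,5) (3,3) (2,2) [ray(-1,0) blocked at (1,4); ray(-1,-1) blocked at (2,2)]
  WK@(5,2): attacks (5,3) (5,1) (4,2) (4,3) (4,1)
Union (28 distinct): (0,0) (0,2) (0,4) (1,1) (1,2) (1,3) (1,4) (2,0) (2,1) (2,2) (2,3) (2,4) (2,5) (3,1) (3,2) (3,3) (3,4) (3,5) (4,0) (4,1) (4,2) (4,3) (4,4) (4,5) (5,1) (5,3) (5,4) (5,5)

Answer: 28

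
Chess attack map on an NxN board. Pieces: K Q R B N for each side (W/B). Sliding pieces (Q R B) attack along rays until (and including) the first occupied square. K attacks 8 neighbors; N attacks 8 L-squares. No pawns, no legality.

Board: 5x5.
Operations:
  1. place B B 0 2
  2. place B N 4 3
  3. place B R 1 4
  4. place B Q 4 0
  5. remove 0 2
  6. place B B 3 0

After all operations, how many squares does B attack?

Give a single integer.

Op 1: place BB@(0,2)
Op 2: place BN@(4,3)
Op 3: place BR@(1,4)
Op 4: place BQ@(4,0)
Op 5: remove (0,2)
Op 6: place BB@(3,0)
Per-piece attacks for B:
  BR@(1,4): attacks (1,3) (1,2) (1,1) (1,0) (2,4) (3,4) (4,4) (0,4)
  BB@(3,0): attacks (4,1) (2,1) (1,2) (0,3)
  BQ@(4,0): attacks (4,1) (4,2) (4,3) (3,0) (3,1) (2,2) (1,3) (0,4) [ray(0,1) blocked at (4,3); ray(-1,0) blocked at (3,0)]
  BN@(4,3): attacks (2,4) (3,1) (2,2)
Union (16 distinct): (0,3) (0,4) (1,0) (1,1) (1,2) (1,3) (2,1) (2,2) (2,4) (3,0) (3,1) (3,4) (4,1) (4,2) (4,3) (4,4)

Answer: 16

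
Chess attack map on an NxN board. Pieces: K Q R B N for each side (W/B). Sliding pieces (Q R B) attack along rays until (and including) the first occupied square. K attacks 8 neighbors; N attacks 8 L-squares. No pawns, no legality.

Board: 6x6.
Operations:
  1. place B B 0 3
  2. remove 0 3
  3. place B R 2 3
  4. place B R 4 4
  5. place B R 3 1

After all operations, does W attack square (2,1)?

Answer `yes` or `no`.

Answer: no

Derivation:
Op 1: place BB@(0,3)
Op 2: remove (0,3)
Op 3: place BR@(2,3)
Op 4: place BR@(4,4)
Op 5: place BR@(3,1)
Per-piece attacks for W:
W attacks (2,1): no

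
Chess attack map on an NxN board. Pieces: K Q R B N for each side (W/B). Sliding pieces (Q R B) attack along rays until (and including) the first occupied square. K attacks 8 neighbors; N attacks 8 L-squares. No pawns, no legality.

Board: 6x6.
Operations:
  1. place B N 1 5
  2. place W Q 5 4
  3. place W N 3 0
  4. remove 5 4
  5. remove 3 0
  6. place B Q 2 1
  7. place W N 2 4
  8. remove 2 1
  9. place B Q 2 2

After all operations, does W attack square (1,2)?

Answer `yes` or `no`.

Op 1: place BN@(1,5)
Op 2: place WQ@(5,4)
Op 3: place WN@(3,0)
Op 4: remove (5,4)
Op 5: remove (3,0)
Op 6: place BQ@(2,1)
Op 7: place WN@(2,4)
Op 8: remove (2,1)
Op 9: place BQ@(2,2)
Per-piece attacks for W:
  WN@(2,4): attacks (4,5) (0,5) (3,2) (4,3) (1,2) (0,3)
W attacks (1,2): yes

Answer: yes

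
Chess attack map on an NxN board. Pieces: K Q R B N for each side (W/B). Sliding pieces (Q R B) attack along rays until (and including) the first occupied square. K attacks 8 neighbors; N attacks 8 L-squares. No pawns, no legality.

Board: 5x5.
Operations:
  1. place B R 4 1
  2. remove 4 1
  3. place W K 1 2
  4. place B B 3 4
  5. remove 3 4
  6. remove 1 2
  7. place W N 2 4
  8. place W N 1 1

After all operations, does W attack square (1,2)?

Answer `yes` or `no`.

Op 1: place BR@(4,1)
Op 2: remove (4,1)
Op 3: place WK@(1,2)
Op 4: place BB@(3,4)
Op 5: remove (3,4)
Op 6: remove (1,2)
Op 7: place WN@(2,4)
Op 8: place WN@(1,1)
Per-piece attacks for W:
  WN@(1,1): attacks (2,3) (3,2) (0,3) (3,0)
  WN@(2,4): attacks (3,2) (4,3) (1,2) (0,3)
W attacks (1,2): yes

Answer: yes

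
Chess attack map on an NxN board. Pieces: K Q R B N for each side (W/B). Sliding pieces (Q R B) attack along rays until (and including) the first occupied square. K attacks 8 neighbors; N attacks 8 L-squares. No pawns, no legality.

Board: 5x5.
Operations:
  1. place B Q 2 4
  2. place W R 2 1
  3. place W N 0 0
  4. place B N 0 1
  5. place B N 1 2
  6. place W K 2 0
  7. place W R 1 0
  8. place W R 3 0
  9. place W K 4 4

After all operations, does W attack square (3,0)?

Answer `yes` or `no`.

Answer: yes

Derivation:
Op 1: place BQ@(2,4)
Op 2: place WR@(2,1)
Op 3: place WN@(0,0)
Op 4: place BN@(0,1)
Op 5: place BN@(1,2)
Op 6: place WK@(2,0)
Op 7: place WR@(1,0)
Op 8: place WR@(3,0)
Op 9: place WK@(4,4)
Per-piece attacks for W:
  WN@(0,0): attacks (1,2) (2,1)
  WR@(1,0): attacks (1,1) (1,2) (2,0) (0,0) [ray(0,1) blocked at (1,2); ray(1,0) blocked at (2,0); ray(-1,0) blocked at (0,0)]
  WK@(2,0): attacks (2,1) (3,0) (1,0) (3,1) (1,1)
  WR@(2,1): attacks (2,2) (2,3) (2,4) (2,0) (3,1) (4,1) (1,1) (0,1) [ray(0,1) blocked at (2,4); ray(0,-1) blocked at (2,0); ray(-1,0) blocked at (0,1)]
  WR@(3,0): attacks (3,1) (3,2) (3,3) (3,4) (4,0) (2,0) [ray(-1,0) blocked at (2,0)]
  WK@(4,4): attacks (4,3) (3,4) (3,3)
W attacks (3,0): yes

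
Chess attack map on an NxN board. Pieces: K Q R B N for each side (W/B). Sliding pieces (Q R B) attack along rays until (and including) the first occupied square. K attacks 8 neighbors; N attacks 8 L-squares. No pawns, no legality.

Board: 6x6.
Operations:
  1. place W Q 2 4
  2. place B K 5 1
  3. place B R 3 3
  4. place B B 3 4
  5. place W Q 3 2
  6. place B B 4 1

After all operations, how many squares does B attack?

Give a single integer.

Op 1: place WQ@(2,4)
Op 2: place BK@(5,1)
Op 3: place BR@(3,3)
Op 4: place BB@(3,4)
Op 5: place WQ@(3,2)
Op 6: place BB@(4,1)
Per-piece attacks for B:
  BR@(3,3): attacks (3,4) (3,2) (4,3) (5,3) (2,3) (1,3) (0,3) [ray(0,1) blocked at (3,4); ray(0,-1) blocked at (3,2)]
  BB@(3,4): attacks (4,5) (4,3) (5,2) (2,5) (2,3) (1,2) (0,1)
  BB@(4,1): attacks (5,2) (5,0) (3,2) (3,0) [ray(-1,1) blocked at (3,2)]
  BK@(5,1): attacks (5,2) (5,0) (4,1) (4,2) (4,0)
Union (17 distinct): (0,1) (0,3) (1,2) (1,3) (2,3) (2,5) (3,0) (3,2) (3,4) (4,0) (4,1) (4,2) (4,3) (4,5) (5,0) (5,2) (5,3)

Answer: 17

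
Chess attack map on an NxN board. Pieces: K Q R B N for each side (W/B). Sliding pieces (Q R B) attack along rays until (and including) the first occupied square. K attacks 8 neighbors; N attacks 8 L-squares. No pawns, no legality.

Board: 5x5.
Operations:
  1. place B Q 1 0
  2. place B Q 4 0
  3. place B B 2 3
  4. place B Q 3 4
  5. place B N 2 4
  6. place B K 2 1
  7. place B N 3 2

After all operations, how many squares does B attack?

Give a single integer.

Op 1: place BQ@(1,0)
Op 2: place BQ@(4,0)
Op 3: place BB@(2,3)
Op 4: place BQ@(3,4)
Op 5: place BN@(2,4)
Op 6: place BK@(2,1)
Op 7: place BN@(3,2)
Per-piece attacks for B:
  BQ@(1,0): attacks (1,1) (1,2) (1,3) (1,4) (2,0) (3,0) (4,0) (0,0) (2,1) (0,1) [ray(1,0) blocked at (4,0); ray(1,1) blocked at (2,1)]
  BK@(2,1): attacks (2,2) (2,0) (3,1) (1,1) (3,2) (3,0) (1,2) (1,0)
  BB@(2,3): attacks (3,4) (3,2) (1,4) (1,2) (0,1) [ray(1,1) blocked at (3,4); ray(1,-1) blocked at (3,2)]
  BN@(2,4): attacks (3,2) (4,3) (1,2) (0,3)
  BN@(3,2): attacks (4,4) (2,4) (1,3) (4,0) (2,0) (1,1)
  BQ@(3,4): attacks (3,3) (3,2) (4,4) (2,4) (4,3) (2,3) [ray(0,-1) blocked at (3,2); ray(-1,0) blocked at (2,4); ray(-1,-1) blocked at (2,3)]
  BQ@(4,0): attacks (4,1) (4,2) (4,3) (4,4) (3,0) (2,0) (1,0) (3,1) (2,2) (1,3) (0,4) [ray(-1,0) blocked at (1,0)]
Union (24 distinct): (0,0) (0,1) (0,3) (0,4) (1,0) (1,1) (1,2) (1,3) (1,4) (2,0) (2,1) (2,2) (2,3) (2,4) (3,0) (3,1) (3,2) (3,3) (3,4) (4,0) (4,1) (4,2) (4,3) (4,4)

Answer: 24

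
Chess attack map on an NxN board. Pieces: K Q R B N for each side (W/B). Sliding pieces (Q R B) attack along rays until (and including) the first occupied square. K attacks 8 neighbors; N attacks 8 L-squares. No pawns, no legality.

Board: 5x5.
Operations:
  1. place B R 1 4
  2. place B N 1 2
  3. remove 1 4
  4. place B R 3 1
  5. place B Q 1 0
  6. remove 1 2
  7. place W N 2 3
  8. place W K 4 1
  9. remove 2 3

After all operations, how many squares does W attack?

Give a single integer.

Answer: 5

Derivation:
Op 1: place BR@(1,4)
Op 2: place BN@(1,2)
Op 3: remove (1,4)
Op 4: place BR@(3,1)
Op 5: place BQ@(1,0)
Op 6: remove (1,2)
Op 7: place WN@(2,3)
Op 8: place WK@(4,1)
Op 9: remove (2,3)
Per-piece attacks for W:
  WK@(4,1): attacks (4,2) (4,0) (3,1) (3,2) (3,0)
Union (5 distinct): (3,0) (3,1) (3,2) (4,0) (4,2)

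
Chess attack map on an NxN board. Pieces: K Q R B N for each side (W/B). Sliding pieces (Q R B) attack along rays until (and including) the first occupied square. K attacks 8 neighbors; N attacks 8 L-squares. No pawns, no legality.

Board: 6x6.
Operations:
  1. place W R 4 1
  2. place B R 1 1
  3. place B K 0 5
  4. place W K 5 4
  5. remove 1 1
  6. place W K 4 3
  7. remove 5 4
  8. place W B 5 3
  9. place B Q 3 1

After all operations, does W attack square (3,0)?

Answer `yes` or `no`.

Answer: no

Derivation:
Op 1: place WR@(4,1)
Op 2: place BR@(1,1)
Op 3: place BK@(0,5)
Op 4: place WK@(5,4)
Op 5: remove (1,1)
Op 6: place WK@(4,3)
Op 7: remove (5,4)
Op 8: place WB@(5,3)
Op 9: place BQ@(3,1)
Per-piece attacks for W:
  WR@(4,1): attacks (4,2) (4,3) (4,0) (5,1) (3,1) [ray(0,1) blocked at (4,3); ray(-1,0) blocked at (3,1)]
  WK@(4,3): attacks (4,4) (4,2) (5,3) (3,3) (5,4) (5,2) (3,4) (3,2)
  WB@(5,3): attacks (4,4) (3,5) (4,2) (3,1) [ray(-1,-1) blocked at (3,1)]
W attacks (3,0): no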